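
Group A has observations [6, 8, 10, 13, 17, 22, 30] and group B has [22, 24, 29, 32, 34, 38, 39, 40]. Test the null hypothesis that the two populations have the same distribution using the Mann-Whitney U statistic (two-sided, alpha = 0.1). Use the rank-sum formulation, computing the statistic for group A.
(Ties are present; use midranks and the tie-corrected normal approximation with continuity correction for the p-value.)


Step 1: Combine and sort all 15 observations; assign midranks.
sorted (value, group): (6,X), (8,X), (10,X), (13,X), (17,X), (22,X), (22,Y), (24,Y), (29,Y), (30,X), (32,Y), (34,Y), (38,Y), (39,Y), (40,Y)
ranks: 6->1, 8->2, 10->3, 13->4, 17->5, 22->6.5, 22->6.5, 24->8, 29->9, 30->10, 32->11, 34->12, 38->13, 39->14, 40->15
Step 2: Rank sum for X: R1 = 1 + 2 + 3 + 4 + 5 + 6.5 + 10 = 31.5.
Step 3: U_X = R1 - n1(n1+1)/2 = 31.5 - 7*8/2 = 31.5 - 28 = 3.5.
       U_Y = n1*n2 - U_X = 56 - 3.5 = 52.5.
Step 4: Ties are present, so use the tie-corrected normal approximation (with continuity correction) for the p-value.
Step 5: p-value = 0.005437; compare to alpha = 0.1. reject H0.

U_X = 3.5, p = 0.005437, reject H0 at alpha = 0.1.


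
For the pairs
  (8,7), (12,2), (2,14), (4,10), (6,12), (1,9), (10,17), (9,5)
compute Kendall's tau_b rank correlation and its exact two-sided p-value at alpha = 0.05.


Step 1: Enumerate the 28 unordered pairs (i,j) with i<j and classify each by sign(x_j-x_i) * sign(y_j-y_i).
  (1,2):dx=+4,dy=-5->D; (1,3):dx=-6,dy=+7->D; (1,4):dx=-4,dy=+3->D; (1,5):dx=-2,dy=+5->D
  (1,6):dx=-7,dy=+2->D; (1,7):dx=+2,dy=+10->C; (1,8):dx=+1,dy=-2->D; (2,3):dx=-10,dy=+12->D
  (2,4):dx=-8,dy=+8->D; (2,5):dx=-6,dy=+10->D; (2,6):dx=-11,dy=+7->D; (2,7):dx=-2,dy=+15->D
  (2,8):dx=-3,dy=+3->D; (3,4):dx=+2,dy=-4->D; (3,5):dx=+4,dy=-2->D; (3,6):dx=-1,dy=-5->C
  (3,7):dx=+8,dy=+3->C; (3,8):dx=+7,dy=-9->D; (4,5):dx=+2,dy=+2->C; (4,6):dx=-3,dy=-1->C
  (4,7):dx=+6,dy=+7->C; (4,8):dx=+5,dy=-5->D; (5,6):dx=-5,dy=-3->C; (5,7):dx=+4,dy=+5->C
  (5,8):dx=+3,dy=-7->D; (6,7):dx=+9,dy=+8->C; (6,8):dx=+8,dy=-4->D; (7,8):dx=-1,dy=-12->C
Step 2: C = 10, D = 18, total pairs = 28.
Step 3: tau = (C - D)/(n(n-1)/2) = (10 - 18)/28 = -0.285714.
Step 4: Exact two-sided p-value (enumerate n! = 40320 permutations of y under H0): p = 0.398760.
Step 5: alpha = 0.05. fail to reject H0.

tau_b = -0.2857 (C=10, D=18), p = 0.398760, fail to reject H0.


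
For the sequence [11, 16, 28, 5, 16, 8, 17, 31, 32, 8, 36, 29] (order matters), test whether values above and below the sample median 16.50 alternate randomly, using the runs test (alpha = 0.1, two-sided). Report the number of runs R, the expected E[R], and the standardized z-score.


Step 1: Compute median = 16.50; label A = above, B = below.
Labels in order: BBABBBAAABAA  (n_A = 6, n_B = 6)
Step 2: Count runs R = 6.
Step 3: Under H0 (random ordering), E[R] = 2*n_A*n_B/(n_A+n_B) + 1 = 2*6*6/12 + 1 = 7.0000.
        Var[R] = 2*n_A*n_B*(2*n_A*n_B - n_A - n_B) / ((n_A+n_B)^2 * (n_A+n_B-1)) = 4320/1584 = 2.7273.
        SD[R] = 1.6514.
Step 4: Continuity-corrected z = (R + 0.5 - E[R]) / SD[R] = (6 + 0.5 - 7.0000) / 1.6514 = -0.3028.
Step 5: Two-sided p-value via normal approximation = 2*(1 - Phi(|z|)) = 0.762069.
Step 6: alpha = 0.1. fail to reject H0.

R = 6, z = -0.3028, p = 0.762069, fail to reject H0.


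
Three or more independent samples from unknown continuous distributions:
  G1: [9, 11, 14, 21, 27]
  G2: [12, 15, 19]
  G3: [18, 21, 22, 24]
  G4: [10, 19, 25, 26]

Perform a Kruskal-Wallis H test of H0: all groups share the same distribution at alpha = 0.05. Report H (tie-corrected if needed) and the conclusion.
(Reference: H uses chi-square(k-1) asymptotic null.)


Step 1: Combine all N = 16 observations and assign midranks.
sorted (value, group, rank): (9,G1,1), (10,G4,2), (11,G1,3), (12,G2,4), (14,G1,5), (15,G2,6), (18,G3,7), (19,G2,8.5), (19,G4,8.5), (21,G1,10.5), (21,G3,10.5), (22,G3,12), (24,G3,13), (25,G4,14), (26,G4,15), (27,G1,16)
Step 2: Sum ranks within each group.
R_1 = 35.5 (n_1 = 5)
R_2 = 18.5 (n_2 = 3)
R_3 = 42.5 (n_3 = 4)
R_4 = 39.5 (n_4 = 4)
Step 3: H = 12/(N(N+1)) * sum(R_i^2/n_i) - 3(N+1)
     = 12/(16*17) * (35.5^2/5 + 18.5^2/3 + 42.5^2/4 + 39.5^2/4) - 3*17
     = 0.044118 * 1207.76 - 51
     = 2.283456.
Step 4: Ties present; correction factor C = 1 - 12/(16^3 - 16) = 0.997059. Corrected H = 2.283456 / 0.997059 = 2.290192.
Step 5: Under H0, H ~ chi^2(3); p-value = 0.514403.
Step 6: alpha = 0.05. fail to reject H0.

H = 2.2902, df = 3, p = 0.514403, fail to reject H0.


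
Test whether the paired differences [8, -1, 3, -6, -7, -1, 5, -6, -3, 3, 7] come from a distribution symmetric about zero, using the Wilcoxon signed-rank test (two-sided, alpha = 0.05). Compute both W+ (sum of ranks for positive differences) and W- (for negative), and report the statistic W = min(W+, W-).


Step 1: Drop any zero differences (none here) and take |d_i|.
|d| = [8, 1, 3, 6, 7, 1, 5, 6, 3, 3, 7]
Step 2: Midrank |d_i| (ties get averaged ranks).
ranks: |8|->11, |1|->1.5, |3|->4, |6|->7.5, |7|->9.5, |1|->1.5, |5|->6, |6|->7.5, |3|->4, |3|->4, |7|->9.5
Step 3: Attach original signs; sum ranks with positive sign and with negative sign.
W+ = 11 + 4 + 6 + 4 + 9.5 = 34.5
W- = 1.5 + 7.5 + 9.5 + 1.5 + 7.5 + 4 = 31.5
(Check: W+ + W- = 66 should equal n(n+1)/2 = 66.)
Step 4: Test statistic W = min(W+, W-) = 31.5.
Step 5: Ties in |d|, so use the tie-corrected normal approximation.
        E[W] = n(n+1)/4 = 11*12/4 = 33.
        Tie groups: |d|=1 (t=2), |d|=3 (t=3), |d|=6 (t=2), |d|=7 (t=2); sum(t^3 - t) = 42.
        Var[W] = n(n+1)(2n+1)/24 - sum(t^3-t)/48 = 3036/24 - 42/48 = 125.625.
        z = (W - E[W]) / sqrt(Var[W]) = (31.5 - 33) / 11.2083 = -0.1338.
        Two-sided p = 2*Phi(z) = 0.893537.
Step 6: alpha = 0.05. fail to reject H0.

W+ = 34.5, W- = 31.5, W = min = 31.5, p = 0.893537, fail to reject H0.


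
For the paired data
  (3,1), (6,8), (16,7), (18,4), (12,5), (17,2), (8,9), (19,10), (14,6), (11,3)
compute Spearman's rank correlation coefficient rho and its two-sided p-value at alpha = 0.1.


Step 1: Rank x and y separately (midranks; no ties here).
rank(x): 3->1, 6->2, 16->7, 18->9, 12->5, 17->8, 8->3, 19->10, 14->6, 11->4
rank(y): 1->1, 8->8, 7->7, 4->4, 5->5, 2->2, 9->9, 10->10, 6->6, 3->3
Step 2: d_i = R_x(i) - R_y(i); compute d_i^2.
  (1-1)^2=0, (2-8)^2=36, (7-7)^2=0, (9-4)^2=25, (5-5)^2=0, (8-2)^2=36, (3-9)^2=36, (10-10)^2=0, (6-6)^2=0, (4-3)^2=1
sum(d^2) = 134.
Step 3: rho = 1 - 6*134 / (10*(10^2 - 1)) = 1 - 804/990 = 0.187879.
Step 4: Under H0, t = rho * sqrt((n-2)/(1-rho^2)) = 0.5410 ~ t(8).
Step 5: Two-sided p-value from the t-distribution with 8 df = 0.603218.
Step 6: alpha = 0.1. fail to reject H0.

rho = 0.1879, p = 0.603218, fail to reject H0 at alpha = 0.1.


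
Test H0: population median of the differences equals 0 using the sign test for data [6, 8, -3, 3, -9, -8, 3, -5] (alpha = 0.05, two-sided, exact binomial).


Step 1: Discard zero differences. Original n = 8; n_eff = number of nonzero differences = 8.
Nonzero differences (with sign): +6, +8, -3, +3, -9, -8, +3, -5
Step 2: Count signs: positive = 4, negative = 4.
Step 3: Under H0: P(positive) = 0.5, so the number of positives S ~ Bin(8, 0.5).
Step 4: Two-sided exact p-value = sum of Bin(8,0.5) probabilities at or below the observed probability = 1.000000.
Step 5: alpha = 0.05. fail to reject H0.

n_eff = 8, pos = 4, neg = 4, p = 1.000000, fail to reject H0.


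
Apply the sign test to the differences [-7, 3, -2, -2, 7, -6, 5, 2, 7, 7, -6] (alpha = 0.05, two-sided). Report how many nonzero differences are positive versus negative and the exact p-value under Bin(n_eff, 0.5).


Step 1: Discard zero differences. Original n = 11; n_eff = number of nonzero differences = 11.
Nonzero differences (with sign): -7, +3, -2, -2, +7, -6, +5, +2, +7, +7, -6
Step 2: Count signs: positive = 6, negative = 5.
Step 3: Under H0: P(positive) = 0.5, so the number of positives S ~ Bin(11, 0.5).
Step 4: Two-sided exact p-value = sum of Bin(11,0.5) probabilities at or below the observed probability = 1.000000.
Step 5: alpha = 0.05. fail to reject H0.

n_eff = 11, pos = 6, neg = 5, p = 1.000000, fail to reject H0.


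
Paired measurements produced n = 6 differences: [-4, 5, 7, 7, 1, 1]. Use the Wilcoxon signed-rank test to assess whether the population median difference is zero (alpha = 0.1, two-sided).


Step 1: Drop any zero differences (none here) and take |d_i|.
|d| = [4, 5, 7, 7, 1, 1]
Step 2: Midrank |d_i| (ties get averaged ranks).
ranks: |4|->3, |5|->4, |7|->5.5, |7|->5.5, |1|->1.5, |1|->1.5
Step 3: Attach original signs; sum ranks with positive sign and with negative sign.
W+ = 4 + 5.5 + 5.5 + 1.5 + 1.5 = 18
W- = 3 = 3
(Check: W+ + W- = 21 should equal n(n+1)/2 = 21.)
Step 4: Test statistic W = min(W+, W-) = 3.
Step 5: Ties in |d|, so use the tie-corrected normal approximation.
        E[W] = n(n+1)/4 = 6*7/4 = 10.5.
        Tie groups: |d|=1 (t=2), |d|=7 (t=2); sum(t^3 - t) = 12.
        Var[W] = n(n+1)(2n+1)/24 - sum(t^3-t)/48 = 546/24 - 12/48 = 22.5.
        z = (W - E[W]) / sqrt(Var[W]) = (3 - 10.5) / 4.7434 = -1.5811.
        Two-sided p = 2*Phi(z) = 0.113846.
Step 6: alpha = 0.1. fail to reject H0.

W+ = 18, W- = 3, W = min = 3, p = 0.113846, fail to reject H0.


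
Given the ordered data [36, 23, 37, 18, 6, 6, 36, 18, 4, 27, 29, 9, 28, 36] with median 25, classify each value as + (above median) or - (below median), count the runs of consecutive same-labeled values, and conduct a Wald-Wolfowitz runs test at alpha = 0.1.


Step 1: Compute median = 25; label A = above, B = below.
Labels in order: ABABBBABBAABAA  (n_A = 7, n_B = 7)
Step 2: Count runs R = 9.
Step 3: Under H0 (random ordering), E[R] = 2*n_A*n_B/(n_A+n_B) + 1 = 2*7*7/14 + 1 = 8.0000.
        Var[R] = 2*n_A*n_B*(2*n_A*n_B - n_A - n_B) / ((n_A+n_B)^2 * (n_A+n_B-1)) = 8232/2548 = 3.2308.
        SD[R] = 1.7974.
Step 4: Continuity-corrected z = (R - 0.5 - E[R]) / SD[R] = (9 - 0.5 - 8.0000) / 1.7974 = 0.2782.
Step 5: Two-sided p-value via normal approximation = 2*(1 - Phi(|z|)) = 0.780879.
Step 6: alpha = 0.1. fail to reject H0.

R = 9, z = 0.2782, p = 0.780879, fail to reject H0.


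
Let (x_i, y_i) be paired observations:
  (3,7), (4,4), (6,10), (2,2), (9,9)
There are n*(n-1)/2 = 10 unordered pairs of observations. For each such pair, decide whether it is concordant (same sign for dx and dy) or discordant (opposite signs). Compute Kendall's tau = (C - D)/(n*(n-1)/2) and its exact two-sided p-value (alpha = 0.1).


Step 1: Enumerate the 10 unordered pairs (i,j) with i<j and classify each by sign(x_j-x_i) * sign(y_j-y_i).
  (1,2):dx=+1,dy=-3->D; (1,3):dx=+3,dy=+3->C; (1,4):dx=-1,dy=-5->C; (1,5):dx=+6,dy=+2->C
  (2,3):dx=+2,dy=+6->C; (2,4):dx=-2,dy=-2->C; (2,5):dx=+5,dy=+5->C; (3,4):dx=-4,dy=-8->C
  (3,5):dx=+3,dy=-1->D; (4,5):dx=+7,dy=+7->C
Step 2: C = 8, D = 2, total pairs = 10.
Step 3: tau = (C - D)/(n(n-1)/2) = (8 - 2)/10 = 0.600000.
Step 4: Exact two-sided p-value (enumerate n! = 120 permutations of y under H0): p = 0.233333.
Step 5: alpha = 0.1. fail to reject H0.

tau_b = 0.6000 (C=8, D=2), p = 0.233333, fail to reject H0.


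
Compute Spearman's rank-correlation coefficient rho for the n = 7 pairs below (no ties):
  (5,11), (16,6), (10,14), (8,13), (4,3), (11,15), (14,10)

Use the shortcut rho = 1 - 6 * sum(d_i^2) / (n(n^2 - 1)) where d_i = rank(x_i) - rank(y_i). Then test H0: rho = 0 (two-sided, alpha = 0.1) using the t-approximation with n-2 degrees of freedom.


Step 1: Rank x and y separately (midranks; no ties here).
rank(x): 5->2, 16->7, 10->4, 8->3, 4->1, 11->5, 14->6
rank(y): 11->4, 6->2, 14->6, 13->5, 3->1, 15->7, 10->3
Step 2: d_i = R_x(i) - R_y(i); compute d_i^2.
  (2-4)^2=4, (7-2)^2=25, (4-6)^2=4, (3-5)^2=4, (1-1)^2=0, (5-7)^2=4, (6-3)^2=9
sum(d^2) = 50.
Step 3: rho = 1 - 6*50 / (7*(7^2 - 1)) = 1 - 300/336 = 0.107143.
Step 4: Under H0, t = rho * sqrt((n-2)/(1-rho^2)) = 0.2410 ~ t(5).
Step 5: Two-sided p-value from the t-distribution with 5 df = 0.819151.
Step 6: alpha = 0.1. fail to reject H0.

rho = 0.1071, p = 0.819151, fail to reject H0 at alpha = 0.1.


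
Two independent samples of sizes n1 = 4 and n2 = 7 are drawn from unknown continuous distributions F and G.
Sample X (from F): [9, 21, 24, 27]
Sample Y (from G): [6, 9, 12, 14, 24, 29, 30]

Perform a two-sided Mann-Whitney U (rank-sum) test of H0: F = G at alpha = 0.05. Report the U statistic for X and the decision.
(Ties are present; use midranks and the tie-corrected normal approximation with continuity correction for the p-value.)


Step 1: Combine and sort all 11 observations; assign midranks.
sorted (value, group): (6,Y), (9,X), (9,Y), (12,Y), (14,Y), (21,X), (24,X), (24,Y), (27,X), (29,Y), (30,Y)
ranks: 6->1, 9->2.5, 9->2.5, 12->4, 14->5, 21->6, 24->7.5, 24->7.5, 27->9, 29->10, 30->11
Step 2: Rank sum for X: R1 = 2.5 + 6 + 7.5 + 9 = 25.
Step 3: U_X = R1 - n1(n1+1)/2 = 25 - 4*5/2 = 25 - 10 = 15.
       U_Y = n1*n2 - U_X = 28 - 15 = 13.
Step 4: Ties are present, so use the tie-corrected normal approximation (with continuity correction) for the p-value.
Step 5: p-value = 0.924376; compare to alpha = 0.05. fail to reject H0.

U_X = 15, p = 0.924376, fail to reject H0 at alpha = 0.05.


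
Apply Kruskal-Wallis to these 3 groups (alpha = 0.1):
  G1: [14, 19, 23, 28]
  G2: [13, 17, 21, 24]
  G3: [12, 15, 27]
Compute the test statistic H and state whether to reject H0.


Step 1: Combine all N = 11 observations and assign midranks.
sorted (value, group, rank): (12,G3,1), (13,G2,2), (14,G1,3), (15,G3,4), (17,G2,5), (19,G1,6), (21,G2,7), (23,G1,8), (24,G2,9), (27,G3,10), (28,G1,11)
Step 2: Sum ranks within each group.
R_1 = 28 (n_1 = 4)
R_2 = 23 (n_2 = 4)
R_3 = 15 (n_3 = 3)
Step 3: H = 12/(N(N+1)) * sum(R_i^2/n_i) - 3(N+1)
     = 12/(11*12) * (28^2/4 + 23^2/4 + 15^2/3) - 3*12
     = 0.090909 * 403.25 - 36
     = 0.659091.
Step 4: No ties, so H is used without correction.
Step 5: Under H0, H ~ chi^2(2); p-value = 0.719251.
Step 6: alpha = 0.1. fail to reject H0.

H = 0.6591, df = 2, p = 0.719251, fail to reject H0.


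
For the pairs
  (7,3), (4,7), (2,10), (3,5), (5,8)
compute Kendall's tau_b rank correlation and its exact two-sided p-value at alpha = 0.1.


Step 1: Enumerate the 10 unordered pairs (i,j) with i<j and classify each by sign(x_j-x_i) * sign(y_j-y_i).
  (1,2):dx=-3,dy=+4->D; (1,3):dx=-5,dy=+7->D; (1,4):dx=-4,dy=+2->D; (1,5):dx=-2,dy=+5->D
  (2,3):dx=-2,dy=+3->D; (2,4):dx=-1,dy=-2->C; (2,5):dx=+1,dy=+1->C; (3,4):dx=+1,dy=-5->D
  (3,5):dx=+3,dy=-2->D; (4,5):dx=+2,dy=+3->C
Step 2: C = 3, D = 7, total pairs = 10.
Step 3: tau = (C - D)/(n(n-1)/2) = (3 - 7)/10 = -0.400000.
Step 4: Exact two-sided p-value (enumerate n! = 120 permutations of y under H0): p = 0.483333.
Step 5: alpha = 0.1. fail to reject H0.

tau_b = -0.4000 (C=3, D=7), p = 0.483333, fail to reject H0.


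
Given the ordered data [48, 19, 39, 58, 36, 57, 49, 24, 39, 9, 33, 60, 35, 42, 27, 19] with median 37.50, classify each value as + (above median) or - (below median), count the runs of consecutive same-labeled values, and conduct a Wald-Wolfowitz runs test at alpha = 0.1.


Step 1: Compute median = 37.50; label A = above, B = below.
Labels in order: ABAABAABABBABABB  (n_A = 8, n_B = 8)
Step 2: Count runs R = 12.
Step 3: Under H0 (random ordering), E[R] = 2*n_A*n_B/(n_A+n_B) + 1 = 2*8*8/16 + 1 = 9.0000.
        Var[R] = 2*n_A*n_B*(2*n_A*n_B - n_A - n_B) / ((n_A+n_B)^2 * (n_A+n_B-1)) = 14336/3840 = 3.7333.
        SD[R] = 1.9322.
Step 4: Continuity-corrected z = (R - 0.5 - E[R]) / SD[R] = (12 - 0.5 - 9.0000) / 1.9322 = 1.2939.
Step 5: Two-sided p-value via normal approximation = 2*(1 - Phi(|z|)) = 0.195709.
Step 6: alpha = 0.1. fail to reject H0.

R = 12, z = 1.2939, p = 0.195709, fail to reject H0.


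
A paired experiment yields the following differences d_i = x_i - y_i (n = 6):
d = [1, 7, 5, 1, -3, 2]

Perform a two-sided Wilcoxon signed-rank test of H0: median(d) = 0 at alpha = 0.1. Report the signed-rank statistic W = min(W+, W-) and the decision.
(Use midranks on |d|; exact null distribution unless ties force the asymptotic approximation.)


Step 1: Drop any zero differences (none here) and take |d_i|.
|d| = [1, 7, 5, 1, 3, 2]
Step 2: Midrank |d_i| (ties get averaged ranks).
ranks: |1|->1.5, |7|->6, |5|->5, |1|->1.5, |3|->4, |2|->3
Step 3: Attach original signs; sum ranks with positive sign and with negative sign.
W+ = 1.5 + 6 + 5 + 1.5 + 3 = 17
W- = 4 = 4
(Check: W+ + W- = 21 should equal n(n+1)/2 = 21.)
Step 4: Test statistic W = min(W+, W-) = 4.
Step 5: Ties in |d|, so use the tie-corrected normal approximation.
        E[W] = n(n+1)/4 = 6*7/4 = 10.5.
        Tie groups: |d|=1 (t=2); sum(t^3 - t) = 6.
        Var[W] = n(n+1)(2n+1)/24 - sum(t^3-t)/48 = 546/24 - 6/48 = 22.625.
        z = (W - E[W]) / sqrt(Var[W]) = (4 - 10.5) / 4.7566 = -1.3665.
        Two-sided p = 2*Phi(z) = 0.171773.
Step 6: alpha = 0.1. fail to reject H0.

W+ = 17, W- = 4, W = min = 4, p = 0.171773, fail to reject H0.


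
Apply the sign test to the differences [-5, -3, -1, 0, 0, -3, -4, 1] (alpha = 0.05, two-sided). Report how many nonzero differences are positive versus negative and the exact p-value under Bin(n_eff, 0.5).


Step 1: Discard zero differences. Original n = 8; n_eff = number of nonzero differences = 6.
Nonzero differences (with sign): -5, -3, -1, -3, -4, +1
Step 2: Count signs: positive = 1, negative = 5.
Step 3: Under H0: P(positive) = 0.5, so the number of positives S ~ Bin(6, 0.5).
Step 4: Two-sided exact p-value = sum of Bin(6,0.5) probabilities at or below the observed probability = 0.218750.
Step 5: alpha = 0.05. fail to reject H0.

n_eff = 6, pos = 1, neg = 5, p = 0.218750, fail to reject H0.


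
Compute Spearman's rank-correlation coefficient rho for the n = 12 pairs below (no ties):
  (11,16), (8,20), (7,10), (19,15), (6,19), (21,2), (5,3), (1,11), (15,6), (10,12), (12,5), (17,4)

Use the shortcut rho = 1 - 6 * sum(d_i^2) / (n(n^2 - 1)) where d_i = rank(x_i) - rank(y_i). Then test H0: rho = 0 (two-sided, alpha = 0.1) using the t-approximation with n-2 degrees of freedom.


Step 1: Rank x and y separately (midranks; no ties here).
rank(x): 11->7, 8->5, 7->4, 19->11, 6->3, 21->12, 5->2, 1->1, 15->9, 10->6, 12->8, 17->10
rank(y): 16->10, 20->12, 10->6, 15->9, 19->11, 2->1, 3->2, 11->7, 6->5, 12->8, 5->4, 4->3
Step 2: d_i = R_x(i) - R_y(i); compute d_i^2.
  (7-10)^2=9, (5-12)^2=49, (4-6)^2=4, (11-9)^2=4, (3-11)^2=64, (12-1)^2=121, (2-2)^2=0, (1-7)^2=36, (9-5)^2=16, (6-8)^2=4, (8-4)^2=16, (10-3)^2=49
sum(d^2) = 372.
Step 3: rho = 1 - 6*372 / (12*(12^2 - 1)) = 1 - 2232/1716 = -0.300699.
Step 4: Under H0, t = rho * sqrt((n-2)/(1-rho^2)) = -0.9970 ~ t(10).
Step 5: Two-sided p-value from the t-distribution with 10 df = 0.342260.
Step 6: alpha = 0.1. fail to reject H0.

rho = -0.3007, p = 0.342260, fail to reject H0 at alpha = 0.1.


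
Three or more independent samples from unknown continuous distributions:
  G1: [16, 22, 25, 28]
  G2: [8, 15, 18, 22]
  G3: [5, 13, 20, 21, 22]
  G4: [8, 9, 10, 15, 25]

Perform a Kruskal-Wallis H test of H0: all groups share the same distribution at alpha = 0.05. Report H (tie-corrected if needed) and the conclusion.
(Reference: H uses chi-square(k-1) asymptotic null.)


Step 1: Combine all N = 18 observations and assign midranks.
sorted (value, group, rank): (5,G3,1), (8,G2,2.5), (8,G4,2.5), (9,G4,4), (10,G4,5), (13,G3,6), (15,G2,7.5), (15,G4,7.5), (16,G1,9), (18,G2,10), (20,G3,11), (21,G3,12), (22,G1,14), (22,G2,14), (22,G3,14), (25,G1,16.5), (25,G4,16.5), (28,G1,18)
Step 2: Sum ranks within each group.
R_1 = 57.5 (n_1 = 4)
R_2 = 34 (n_2 = 4)
R_3 = 44 (n_3 = 5)
R_4 = 35.5 (n_4 = 5)
Step 3: H = 12/(N(N+1)) * sum(R_i^2/n_i) - 3(N+1)
     = 12/(18*19) * (57.5^2/4 + 34^2/4 + 44^2/5 + 35.5^2/5) - 3*19
     = 0.035088 * 1754.81 - 57
     = 4.572368.
Step 4: Ties present; correction factor C = 1 - 42/(18^3 - 18) = 0.992776. Corrected H = 4.572368 / 0.992776 = 4.605639.
Step 5: Under H0, H ~ chi^2(3); p-value = 0.203059.
Step 6: alpha = 0.05. fail to reject H0.

H = 4.6056, df = 3, p = 0.203059, fail to reject H0.


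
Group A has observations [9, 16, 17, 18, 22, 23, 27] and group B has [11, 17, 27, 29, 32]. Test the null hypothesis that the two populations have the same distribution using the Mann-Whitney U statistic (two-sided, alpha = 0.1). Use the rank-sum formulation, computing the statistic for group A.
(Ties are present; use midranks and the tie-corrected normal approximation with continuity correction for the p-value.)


Step 1: Combine and sort all 12 observations; assign midranks.
sorted (value, group): (9,X), (11,Y), (16,X), (17,X), (17,Y), (18,X), (22,X), (23,X), (27,X), (27,Y), (29,Y), (32,Y)
ranks: 9->1, 11->2, 16->3, 17->4.5, 17->4.5, 18->6, 22->7, 23->8, 27->9.5, 27->9.5, 29->11, 32->12
Step 2: Rank sum for X: R1 = 1 + 3 + 4.5 + 6 + 7 + 8 + 9.5 = 39.
Step 3: U_X = R1 - n1(n1+1)/2 = 39 - 7*8/2 = 39 - 28 = 11.
       U_Y = n1*n2 - U_X = 35 - 11 = 24.
Step 4: Ties are present, so use the tie-corrected normal approximation (with continuity correction) for the p-value.
Step 5: p-value = 0.328162; compare to alpha = 0.1. fail to reject H0.

U_X = 11, p = 0.328162, fail to reject H0 at alpha = 0.1.


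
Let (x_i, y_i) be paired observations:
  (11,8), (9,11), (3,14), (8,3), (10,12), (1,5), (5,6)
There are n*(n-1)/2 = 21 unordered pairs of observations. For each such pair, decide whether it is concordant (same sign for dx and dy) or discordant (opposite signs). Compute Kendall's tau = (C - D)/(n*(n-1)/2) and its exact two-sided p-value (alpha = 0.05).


Step 1: Enumerate the 21 unordered pairs (i,j) with i<j and classify each by sign(x_j-x_i) * sign(y_j-y_i).
  (1,2):dx=-2,dy=+3->D; (1,3):dx=-8,dy=+6->D; (1,4):dx=-3,dy=-5->C; (1,5):dx=-1,dy=+4->D
  (1,6):dx=-10,dy=-3->C; (1,7):dx=-6,dy=-2->C; (2,3):dx=-6,dy=+3->D; (2,4):dx=-1,dy=-8->C
  (2,5):dx=+1,dy=+1->C; (2,6):dx=-8,dy=-6->C; (2,7):dx=-4,dy=-5->C; (3,4):dx=+5,dy=-11->D
  (3,5):dx=+7,dy=-2->D; (3,6):dx=-2,dy=-9->C; (3,7):dx=+2,dy=-8->D; (4,5):dx=+2,dy=+9->C
  (4,6):dx=-7,dy=+2->D; (4,7):dx=-3,dy=+3->D; (5,6):dx=-9,dy=-7->C; (5,7):dx=-5,dy=-6->C
  (6,7):dx=+4,dy=+1->C
Step 2: C = 12, D = 9, total pairs = 21.
Step 3: tau = (C - D)/(n(n-1)/2) = (12 - 9)/21 = 0.142857.
Step 4: Exact two-sided p-value (enumerate n! = 5040 permutations of y under H0): p = 0.772619.
Step 5: alpha = 0.05. fail to reject H0.

tau_b = 0.1429 (C=12, D=9), p = 0.772619, fail to reject H0.


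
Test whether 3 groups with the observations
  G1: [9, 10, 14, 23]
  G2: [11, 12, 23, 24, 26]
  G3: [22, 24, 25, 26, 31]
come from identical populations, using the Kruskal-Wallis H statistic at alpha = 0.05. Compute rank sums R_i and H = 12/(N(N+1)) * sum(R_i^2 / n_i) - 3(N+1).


Step 1: Combine all N = 14 observations and assign midranks.
sorted (value, group, rank): (9,G1,1), (10,G1,2), (11,G2,3), (12,G2,4), (14,G1,5), (22,G3,6), (23,G1,7.5), (23,G2,7.5), (24,G2,9.5), (24,G3,9.5), (25,G3,11), (26,G2,12.5), (26,G3,12.5), (31,G3,14)
Step 2: Sum ranks within each group.
R_1 = 15.5 (n_1 = 4)
R_2 = 36.5 (n_2 = 5)
R_3 = 53 (n_3 = 5)
Step 3: H = 12/(N(N+1)) * sum(R_i^2/n_i) - 3(N+1)
     = 12/(14*15) * (15.5^2/4 + 36.5^2/5 + 53^2/5) - 3*15
     = 0.057143 * 888.312 - 45
     = 5.760714.
Step 4: Ties present; correction factor C = 1 - 18/(14^3 - 14) = 0.993407. Corrected H = 5.760714 / 0.993407 = 5.798949.
Step 5: Under H0, H ~ chi^2(2); p-value = 0.055052.
Step 6: alpha = 0.05. fail to reject H0.

H = 5.7989, df = 2, p = 0.055052, fail to reject H0.


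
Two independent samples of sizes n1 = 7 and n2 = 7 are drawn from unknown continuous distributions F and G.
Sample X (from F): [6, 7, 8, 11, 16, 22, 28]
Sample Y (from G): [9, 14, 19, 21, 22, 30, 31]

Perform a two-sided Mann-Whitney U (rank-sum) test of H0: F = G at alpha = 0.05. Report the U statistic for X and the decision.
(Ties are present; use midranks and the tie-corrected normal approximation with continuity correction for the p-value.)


Step 1: Combine and sort all 14 observations; assign midranks.
sorted (value, group): (6,X), (7,X), (8,X), (9,Y), (11,X), (14,Y), (16,X), (19,Y), (21,Y), (22,X), (22,Y), (28,X), (30,Y), (31,Y)
ranks: 6->1, 7->2, 8->3, 9->4, 11->5, 14->6, 16->7, 19->8, 21->9, 22->10.5, 22->10.5, 28->12, 30->13, 31->14
Step 2: Rank sum for X: R1 = 1 + 2 + 3 + 5 + 7 + 10.5 + 12 = 40.5.
Step 3: U_X = R1 - n1(n1+1)/2 = 40.5 - 7*8/2 = 40.5 - 28 = 12.5.
       U_Y = n1*n2 - U_X = 49 - 12.5 = 36.5.
Step 4: Ties are present, so use the tie-corrected normal approximation (with continuity correction) for the p-value.
Step 5: p-value = 0.141282; compare to alpha = 0.05. fail to reject H0.

U_X = 12.5, p = 0.141282, fail to reject H0 at alpha = 0.05.


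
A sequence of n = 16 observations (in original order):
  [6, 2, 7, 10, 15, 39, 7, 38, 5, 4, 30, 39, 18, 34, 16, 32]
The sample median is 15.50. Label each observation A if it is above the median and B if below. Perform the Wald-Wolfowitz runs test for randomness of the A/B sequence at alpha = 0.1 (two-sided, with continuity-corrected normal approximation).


Step 1: Compute median = 15.50; label A = above, B = below.
Labels in order: BBBBBABABBAAAAAA  (n_A = 8, n_B = 8)
Step 2: Count runs R = 6.
Step 3: Under H0 (random ordering), E[R] = 2*n_A*n_B/(n_A+n_B) + 1 = 2*8*8/16 + 1 = 9.0000.
        Var[R] = 2*n_A*n_B*(2*n_A*n_B - n_A - n_B) / ((n_A+n_B)^2 * (n_A+n_B-1)) = 14336/3840 = 3.7333.
        SD[R] = 1.9322.
Step 4: Continuity-corrected z = (R + 0.5 - E[R]) / SD[R] = (6 + 0.5 - 9.0000) / 1.9322 = -1.2939.
Step 5: Two-sided p-value via normal approximation = 2*(1 - Phi(|z|)) = 0.195709.
Step 6: alpha = 0.1. fail to reject H0.

R = 6, z = -1.2939, p = 0.195709, fail to reject H0.


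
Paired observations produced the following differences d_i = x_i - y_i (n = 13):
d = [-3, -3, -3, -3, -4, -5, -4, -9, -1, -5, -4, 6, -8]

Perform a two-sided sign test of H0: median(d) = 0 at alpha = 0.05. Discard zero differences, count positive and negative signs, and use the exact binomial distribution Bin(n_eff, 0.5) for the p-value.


Step 1: Discard zero differences. Original n = 13; n_eff = number of nonzero differences = 13.
Nonzero differences (with sign): -3, -3, -3, -3, -4, -5, -4, -9, -1, -5, -4, +6, -8
Step 2: Count signs: positive = 1, negative = 12.
Step 3: Under H0: P(positive) = 0.5, so the number of positives S ~ Bin(13, 0.5).
Step 4: Two-sided exact p-value = sum of Bin(13,0.5) probabilities at or below the observed probability = 0.003418.
Step 5: alpha = 0.05. reject H0.

n_eff = 13, pos = 1, neg = 12, p = 0.003418, reject H0.


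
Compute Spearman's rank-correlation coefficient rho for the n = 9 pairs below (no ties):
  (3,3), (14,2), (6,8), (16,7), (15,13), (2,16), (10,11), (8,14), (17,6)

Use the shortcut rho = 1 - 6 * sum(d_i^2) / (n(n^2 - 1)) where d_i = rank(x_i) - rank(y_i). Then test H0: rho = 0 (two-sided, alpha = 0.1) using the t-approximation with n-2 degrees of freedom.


Step 1: Rank x and y separately (midranks; no ties here).
rank(x): 3->2, 14->6, 6->3, 16->8, 15->7, 2->1, 10->5, 8->4, 17->9
rank(y): 3->2, 2->1, 8->5, 7->4, 13->7, 16->9, 11->6, 14->8, 6->3
Step 2: d_i = R_x(i) - R_y(i); compute d_i^2.
  (2-2)^2=0, (6-1)^2=25, (3-5)^2=4, (8-4)^2=16, (7-7)^2=0, (1-9)^2=64, (5-6)^2=1, (4-8)^2=16, (9-3)^2=36
sum(d^2) = 162.
Step 3: rho = 1 - 6*162 / (9*(9^2 - 1)) = 1 - 972/720 = -0.350000.
Step 4: Under H0, t = rho * sqrt((n-2)/(1-rho^2)) = -0.9885 ~ t(7).
Step 5: Two-sided p-value from the t-distribution with 7 df = 0.355820.
Step 6: alpha = 0.1. fail to reject H0.

rho = -0.3500, p = 0.355820, fail to reject H0 at alpha = 0.1.


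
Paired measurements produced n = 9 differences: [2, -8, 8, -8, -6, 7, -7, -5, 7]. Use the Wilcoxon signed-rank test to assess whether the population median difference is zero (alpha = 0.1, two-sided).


Step 1: Drop any zero differences (none here) and take |d_i|.
|d| = [2, 8, 8, 8, 6, 7, 7, 5, 7]
Step 2: Midrank |d_i| (ties get averaged ranks).
ranks: |2|->1, |8|->8, |8|->8, |8|->8, |6|->3, |7|->5, |7|->5, |5|->2, |7|->5
Step 3: Attach original signs; sum ranks with positive sign and with negative sign.
W+ = 1 + 8 + 5 + 5 = 19
W- = 8 + 8 + 3 + 5 + 2 = 26
(Check: W+ + W- = 45 should equal n(n+1)/2 = 45.)
Step 4: Test statistic W = min(W+, W-) = 19.
Step 5: Ties in |d|, so use the tie-corrected normal approximation.
        E[W] = n(n+1)/4 = 9*10/4 = 22.5.
        Tie groups: |d|=7 (t=3), |d|=8 (t=3); sum(t^3 - t) = 48.
        Var[W] = n(n+1)(2n+1)/24 - sum(t^3-t)/48 = 1710/24 - 48/48 = 70.25.
        z = (W - E[W]) / sqrt(Var[W]) = (19 - 22.5) / 8.3815 = -0.4176.
        Two-sided p = 2*Phi(z) = 0.676251.
Step 6: alpha = 0.1. fail to reject H0.

W+ = 19, W- = 26, W = min = 19, p = 0.676251, fail to reject H0.


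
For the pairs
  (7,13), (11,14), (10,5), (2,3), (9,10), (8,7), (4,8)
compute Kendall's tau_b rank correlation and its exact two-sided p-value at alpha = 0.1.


Step 1: Enumerate the 21 unordered pairs (i,j) with i<j and classify each by sign(x_j-x_i) * sign(y_j-y_i).
  (1,2):dx=+4,dy=+1->C; (1,3):dx=+3,dy=-8->D; (1,4):dx=-5,dy=-10->C; (1,5):dx=+2,dy=-3->D
  (1,6):dx=+1,dy=-6->D; (1,7):dx=-3,dy=-5->C; (2,3):dx=-1,dy=-9->C; (2,4):dx=-9,dy=-11->C
  (2,5):dx=-2,dy=-4->C; (2,6):dx=-3,dy=-7->C; (2,7):dx=-7,dy=-6->C; (3,4):dx=-8,dy=-2->C
  (3,5):dx=-1,dy=+5->D; (3,6):dx=-2,dy=+2->D; (3,7):dx=-6,dy=+3->D; (4,5):dx=+7,dy=+7->C
  (4,6):dx=+6,dy=+4->C; (4,7):dx=+2,dy=+5->C; (5,6):dx=-1,dy=-3->C; (5,7):dx=-5,dy=-2->C
  (6,7):dx=-4,dy=+1->D
Step 2: C = 14, D = 7, total pairs = 21.
Step 3: tau = (C - D)/(n(n-1)/2) = (14 - 7)/21 = 0.333333.
Step 4: Exact two-sided p-value (enumerate n! = 5040 permutations of y under H0): p = 0.381349.
Step 5: alpha = 0.1. fail to reject H0.

tau_b = 0.3333 (C=14, D=7), p = 0.381349, fail to reject H0.


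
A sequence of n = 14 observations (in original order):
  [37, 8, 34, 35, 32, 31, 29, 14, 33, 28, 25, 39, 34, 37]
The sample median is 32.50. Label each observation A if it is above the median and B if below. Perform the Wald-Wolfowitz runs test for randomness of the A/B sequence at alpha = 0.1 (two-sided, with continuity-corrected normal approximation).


Step 1: Compute median = 32.50; label A = above, B = below.
Labels in order: ABAABBBBABBAAA  (n_A = 7, n_B = 7)
Step 2: Count runs R = 7.
Step 3: Under H0 (random ordering), E[R] = 2*n_A*n_B/(n_A+n_B) + 1 = 2*7*7/14 + 1 = 8.0000.
        Var[R] = 2*n_A*n_B*(2*n_A*n_B - n_A - n_B) / ((n_A+n_B)^2 * (n_A+n_B-1)) = 8232/2548 = 3.2308.
        SD[R] = 1.7974.
Step 4: Continuity-corrected z = (R + 0.5 - E[R]) / SD[R] = (7 + 0.5 - 8.0000) / 1.7974 = -0.2782.
Step 5: Two-sided p-value via normal approximation = 2*(1 - Phi(|z|)) = 0.780879.
Step 6: alpha = 0.1. fail to reject H0.

R = 7, z = -0.2782, p = 0.780879, fail to reject H0.


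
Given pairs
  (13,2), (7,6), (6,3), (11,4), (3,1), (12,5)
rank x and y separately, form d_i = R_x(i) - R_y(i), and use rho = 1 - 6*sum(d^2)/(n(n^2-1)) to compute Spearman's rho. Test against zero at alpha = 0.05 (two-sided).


Step 1: Rank x and y separately (midranks; no ties here).
rank(x): 13->6, 7->3, 6->2, 11->4, 3->1, 12->5
rank(y): 2->2, 6->6, 3->3, 4->4, 1->1, 5->5
Step 2: d_i = R_x(i) - R_y(i); compute d_i^2.
  (6-2)^2=16, (3-6)^2=9, (2-3)^2=1, (4-4)^2=0, (1-1)^2=0, (5-5)^2=0
sum(d^2) = 26.
Step 3: rho = 1 - 6*26 / (6*(6^2 - 1)) = 1 - 156/210 = 0.257143.
Step 4: Under H0, t = rho * sqrt((n-2)/(1-rho^2)) = 0.5322 ~ t(4).
Step 5: Two-sided p-value from the t-distribution with 4 df = 0.622787.
Step 6: alpha = 0.05. fail to reject H0.

rho = 0.2571, p = 0.622787, fail to reject H0 at alpha = 0.05.


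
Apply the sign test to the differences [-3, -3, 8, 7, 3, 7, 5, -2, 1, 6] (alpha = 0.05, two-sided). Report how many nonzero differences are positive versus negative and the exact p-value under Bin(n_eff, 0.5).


Step 1: Discard zero differences. Original n = 10; n_eff = number of nonzero differences = 10.
Nonzero differences (with sign): -3, -3, +8, +7, +3, +7, +5, -2, +1, +6
Step 2: Count signs: positive = 7, negative = 3.
Step 3: Under H0: P(positive) = 0.5, so the number of positives S ~ Bin(10, 0.5).
Step 4: Two-sided exact p-value = sum of Bin(10,0.5) probabilities at or below the observed probability = 0.343750.
Step 5: alpha = 0.05. fail to reject H0.

n_eff = 10, pos = 7, neg = 3, p = 0.343750, fail to reject H0.


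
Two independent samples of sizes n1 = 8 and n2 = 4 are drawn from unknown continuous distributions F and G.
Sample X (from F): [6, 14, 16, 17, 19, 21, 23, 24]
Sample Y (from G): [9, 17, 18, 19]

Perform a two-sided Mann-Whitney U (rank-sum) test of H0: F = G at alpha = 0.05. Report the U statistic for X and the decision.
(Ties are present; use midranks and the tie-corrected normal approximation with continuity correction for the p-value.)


Step 1: Combine and sort all 12 observations; assign midranks.
sorted (value, group): (6,X), (9,Y), (14,X), (16,X), (17,X), (17,Y), (18,Y), (19,X), (19,Y), (21,X), (23,X), (24,X)
ranks: 6->1, 9->2, 14->3, 16->4, 17->5.5, 17->5.5, 18->7, 19->8.5, 19->8.5, 21->10, 23->11, 24->12
Step 2: Rank sum for X: R1 = 1 + 3 + 4 + 5.5 + 8.5 + 10 + 11 + 12 = 55.
Step 3: U_X = R1 - n1(n1+1)/2 = 55 - 8*9/2 = 55 - 36 = 19.
       U_Y = n1*n2 - U_X = 32 - 19 = 13.
Step 4: Ties are present, so use the tie-corrected normal approximation (with continuity correction) for the p-value.
Step 5: p-value = 0.670038; compare to alpha = 0.05. fail to reject H0.

U_X = 19, p = 0.670038, fail to reject H0 at alpha = 0.05.


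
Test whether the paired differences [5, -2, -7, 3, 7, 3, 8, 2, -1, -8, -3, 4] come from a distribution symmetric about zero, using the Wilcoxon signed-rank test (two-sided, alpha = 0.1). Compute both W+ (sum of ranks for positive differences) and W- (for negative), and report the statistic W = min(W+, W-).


Step 1: Drop any zero differences (none here) and take |d_i|.
|d| = [5, 2, 7, 3, 7, 3, 8, 2, 1, 8, 3, 4]
Step 2: Midrank |d_i| (ties get averaged ranks).
ranks: |5|->8, |2|->2.5, |7|->9.5, |3|->5, |7|->9.5, |3|->5, |8|->11.5, |2|->2.5, |1|->1, |8|->11.5, |3|->5, |4|->7
Step 3: Attach original signs; sum ranks with positive sign and with negative sign.
W+ = 8 + 5 + 9.5 + 5 + 11.5 + 2.5 + 7 = 48.5
W- = 2.5 + 9.5 + 1 + 11.5 + 5 = 29.5
(Check: W+ + W- = 78 should equal n(n+1)/2 = 78.)
Step 4: Test statistic W = min(W+, W-) = 29.5.
Step 5: Ties in |d|, so use the tie-corrected normal approximation.
        E[W] = n(n+1)/4 = 12*13/4 = 39.
        Tie groups: |d|=2 (t=2), |d|=3 (t=3), |d|=7 (t=2), |d|=8 (t=2); sum(t^3 - t) = 42.
        Var[W] = n(n+1)(2n+1)/24 - sum(t^3-t)/48 = 3900/24 - 42/48 = 161.625.
        z = (W - E[W]) / sqrt(Var[W]) = (29.5 - 39) / 12.7132 = -0.7473.
        Two-sided p = 2*Phi(z) = 0.454909.
Step 6: alpha = 0.1. fail to reject H0.

W+ = 48.5, W- = 29.5, W = min = 29.5, p = 0.454909, fail to reject H0.


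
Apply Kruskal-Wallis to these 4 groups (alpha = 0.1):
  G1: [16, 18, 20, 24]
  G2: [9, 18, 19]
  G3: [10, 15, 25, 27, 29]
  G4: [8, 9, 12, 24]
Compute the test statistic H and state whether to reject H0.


Step 1: Combine all N = 16 observations and assign midranks.
sorted (value, group, rank): (8,G4,1), (9,G2,2.5), (9,G4,2.5), (10,G3,4), (12,G4,5), (15,G3,6), (16,G1,7), (18,G1,8.5), (18,G2,8.5), (19,G2,10), (20,G1,11), (24,G1,12.5), (24,G4,12.5), (25,G3,14), (27,G3,15), (29,G3,16)
Step 2: Sum ranks within each group.
R_1 = 39 (n_1 = 4)
R_2 = 21 (n_2 = 3)
R_3 = 55 (n_3 = 5)
R_4 = 21 (n_4 = 4)
Step 3: H = 12/(N(N+1)) * sum(R_i^2/n_i) - 3(N+1)
     = 12/(16*17) * (39^2/4 + 21^2/3 + 55^2/5 + 21^2/4) - 3*17
     = 0.044118 * 1242.5 - 51
     = 3.816176.
Step 4: Ties present; correction factor C = 1 - 18/(16^3 - 16) = 0.995588. Corrected H = 3.816176 / 0.995588 = 3.833087.
Step 5: Under H0, H ~ chi^2(3); p-value = 0.280061.
Step 6: alpha = 0.1. fail to reject H0.

H = 3.8331, df = 3, p = 0.280061, fail to reject H0.


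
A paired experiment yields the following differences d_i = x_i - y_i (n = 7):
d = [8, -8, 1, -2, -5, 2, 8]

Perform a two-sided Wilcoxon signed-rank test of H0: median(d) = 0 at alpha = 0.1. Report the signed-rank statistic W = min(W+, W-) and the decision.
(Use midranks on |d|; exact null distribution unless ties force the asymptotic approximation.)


Step 1: Drop any zero differences (none here) and take |d_i|.
|d| = [8, 8, 1, 2, 5, 2, 8]
Step 2: Midrank |d_i| (ties get averaged ranks).
ranks: |8|->6, |8|->6, |1|->1, |2|->2.5, |5|->4, |2|->2.5, |8|->6
Step 3: Attach original signs; sum ranks with positive sign and with negative sign.
W+ = 6 + 1 + 2.5 + 6 = 15.5
W- = 6 + 2.5 + 4 = 12.5
(Check: W+ + W- = 28 should equal n(n+1)/2 = 28.)
Step 4: Test statistic W = min(W+, W-) = 12.5.
Step 5: Ties in |d|, so use the tie-corrected normal approximation.
        E[W] = n(n+1)/4 = 7*8/4 = 14.
        Tie groups: |d|=2 (t=2), |d|=8 (t=3); sum(t^3 - t) = 30.
        Var[W] = n(n+1)(2n+1)/24 - sum(t^3-t)/48 = 840/24 - 30/48 = 34.375.
        z = (W - E[W]) / sqrt(Var[W]) = (12.5 - 14) / 5.8630 = -0.2558.
        Two-sided p = 2*Phi(z) = 0.798074.
Step 6: alpha = 0.1. fail to reject H0.

W+ = 15.5, W- = 12.5, W = min = 12.5, p = 0.798074, fail to reject H0.


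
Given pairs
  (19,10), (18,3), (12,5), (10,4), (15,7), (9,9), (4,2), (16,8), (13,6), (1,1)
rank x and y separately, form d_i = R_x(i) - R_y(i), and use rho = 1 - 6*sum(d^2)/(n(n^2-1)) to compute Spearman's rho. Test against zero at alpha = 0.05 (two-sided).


Step 1: Rank x and y separately (midranks; no ties here).
rank(x): 19->10, 18->9, 12->5, 10->4, 15->7, 9->3, 4->2, 16->8, 13->6, 1->1
rank(y): 10->10, 3->3, 5->5, 4->4, 7->7, 9->9, 2->2, 8->8, 6->6, 1->1
Step 2: d_i = R_x(i) - R_y(i); compute d_i^2.
  (10-10)^2=0, (9-3)^2=36, (5-5)^2=0, (4-4)^2=0, (7-7)^2=0, (3-9)^2=36, (2-2)^2=0, (8-8)^2=0, (6-6)^2=0, (1-1)^2=0
sum(d^2) = 72.
Step 3: rho = 1 - 6*72 / (10*(10^2 - 1)) = 1 - 432/990 = 0.563636.
Step 4: Under H0, t = rho * sqrt((n-2)/(1-rho^2)) = 1.9300 ~ t(8).
Step 5: Two-sided p-value from the t-distribution with 8 df = 0.089724.
Step 6: alpha = 0.05. fail to reject H0.

rho = 0.5636, p = 0.089724, fail to reject H0 at alpha = 0.05.


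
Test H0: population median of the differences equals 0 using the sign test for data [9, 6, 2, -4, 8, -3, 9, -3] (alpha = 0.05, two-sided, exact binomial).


Step 1: Discard zero differences. Original n = 8; n_eff = number of nonzero differences = 8.
Nonzero differences (with sign): +9, +6, +2, -4, +8, -3, +9, -3
Step 2: Count signs: positive = 5, negative = 3.
Step 3: Under H0: P(positive) = 0.5, so the number of positives S ~ Bin(8, 0.5).
Step 4: Two-sided exact p-value = sum of Bin(8,0.5) probabilities at or below the observed probability = 0.726562.
Step 5: alpha = 0.05. fail to reject H0.

n_eff = 8, pos = 5, neg = 3, p = 0.726562, fail to reject H0.


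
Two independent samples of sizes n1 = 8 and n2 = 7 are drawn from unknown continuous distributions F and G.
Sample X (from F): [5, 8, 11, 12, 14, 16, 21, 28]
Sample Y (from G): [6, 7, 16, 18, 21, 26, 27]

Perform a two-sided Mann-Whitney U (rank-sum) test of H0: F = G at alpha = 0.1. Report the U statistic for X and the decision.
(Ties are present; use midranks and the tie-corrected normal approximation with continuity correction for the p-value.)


Step 1: Combine and sort all 15 observations; assign midranks.
sorted (value, group): (5,X), (6,Y), (7,Y), (8,X), (11,X), (12,X), (14,X), (16,X), (16,Y), (18,Y), (21,X), (21,Y), (26,Y), (27,Y), (28,X)
ranks: 5->1, 6->2, 7->3, 8->4, 11->5, 12->6, 14->7, 16->8.5, 16->8.5, 18->10, 21->11.5, 21->11.5, 26->13, 27->14, 28->15
Step 2: Rank sum for X: R1 = 1 + 4 + 5 + 6 + 7 + 8.5 + 11.5 + 15 = 58.
Step 3: U_X = R1 - n1(n1+1)/2 = 58 - 8*9/2 = 58 - 36 = 22.
       U_Y = n1*n2 - U_X = 56 - 22 = 34.
Step 4: Ties are present, so use the tie-corrected normal approximation (with continuity correction) for the p-value.
Step 5: p-value = 0.523707; compare to alpha = 0.1. fail to reject H0.

U_X = 22, p = 0.523707, fail to reject H0 at alpha = 0.1.


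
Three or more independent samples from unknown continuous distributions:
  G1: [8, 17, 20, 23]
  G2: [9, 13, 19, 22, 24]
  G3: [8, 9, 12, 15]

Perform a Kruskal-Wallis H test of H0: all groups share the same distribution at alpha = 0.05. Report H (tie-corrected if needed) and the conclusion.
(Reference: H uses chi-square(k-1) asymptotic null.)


Step 1: Combine all N = 13 observations and assign midranks.
sorted (value, group, rank): (8,G1,1.5), (8,G3,1.5), (9,G2,3.5), (9,G3,3.5), (12,G3,5), (13,G2,6), (15,G3,7), (17,G1,8), (19,G2,9), (20,G1,10), (22,G2,11), (23,G1,12), (24,G2,13)
Step 2: Sum ranks within each group.
R_1 = 31.5 (n_1 = 4)
R_2 = 42.5 (n_2 = 5)
R_3 = 17 (n_3 = 4)
Step 3: H = 12/(N(N+1)) * sum(R_i^2/n_i) - 3(N+1)
     = 12/(13*14) * (31.5^2/4 + 42.5^2/5 + 17^2/4) - 3*14
     = 0.065934 * 681.562 - 42
     = 2.938187.
Step 4: Ties present; correction factor C = 1 - 12/(13^3 - 13) = 0.994505. Corrected H = 2.938187 / 0.994505 = 2.954420.
Step 5: Under H0, H ~ chi^2(2); p-value = 0.228274.
Step 6: alpha = 0.05. fail to reject H0.

H = 2.9544, df = 2, p = 0.228274, fail to reject H0.
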